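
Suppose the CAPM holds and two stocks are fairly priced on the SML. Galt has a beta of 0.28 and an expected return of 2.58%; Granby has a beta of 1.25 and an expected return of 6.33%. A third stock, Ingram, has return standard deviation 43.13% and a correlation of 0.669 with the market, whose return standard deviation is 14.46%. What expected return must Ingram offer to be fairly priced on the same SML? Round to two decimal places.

MRP = (6.33% − 2.58%) / (1.25 − 0.28) = 3.8660%
R_f = 2.58% − 0.28 × 3.8660% = 1.4975%
β_Ingram = ρ·σ_i/σ_m = 0.669 × 43.13 / 14.46 = 1.9954
E(R_Ingram) = R_f + β × MRP = 1.4975% + 1.9954 × 3.8660% = 9.21%

9.21%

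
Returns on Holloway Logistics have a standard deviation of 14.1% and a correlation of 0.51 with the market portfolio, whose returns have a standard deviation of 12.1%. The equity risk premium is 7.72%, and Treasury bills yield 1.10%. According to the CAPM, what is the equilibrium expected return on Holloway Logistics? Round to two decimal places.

β = ρ × σ_i / σ_m = 0.51 × 14.1% / 12.1% = 0.5943
E(R) = 1.10% + 0.5943 × 7.72% = 5.69%

5.69%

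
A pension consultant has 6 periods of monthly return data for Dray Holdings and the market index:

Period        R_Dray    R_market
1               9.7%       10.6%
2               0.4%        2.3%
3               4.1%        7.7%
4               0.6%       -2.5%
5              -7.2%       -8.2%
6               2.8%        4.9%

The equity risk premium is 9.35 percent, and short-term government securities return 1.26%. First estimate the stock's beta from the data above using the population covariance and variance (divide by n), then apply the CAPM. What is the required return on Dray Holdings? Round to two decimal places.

8.37%

Mean R_i = (9.7 + 0.4 + 4.1 + 0.6 − 7.2 + 2.8) / 6 = 1.7333%
Mean R_m = (10.6 + 2.3 + 7.7 − 2.5 − 8.2 + 4.9) / 6 = 2.4667%
Σ(R_i − R̄_i)(R_m − R̄_m) = 180.9167  ⇒  Cov = 180.9167 / 6 = 30.1528
Σ(R_m − R̄_m)² = 237.9333  ⇒  Var(R_m) = 237.9333 / 6 = 39.6556
β = Cov / Var(R_m) = 30.1528 / 39.6556 = 0.7604
E(R) = R_f + β × MRP = 1.26% + 0.7604 × 9.35% = 8.37%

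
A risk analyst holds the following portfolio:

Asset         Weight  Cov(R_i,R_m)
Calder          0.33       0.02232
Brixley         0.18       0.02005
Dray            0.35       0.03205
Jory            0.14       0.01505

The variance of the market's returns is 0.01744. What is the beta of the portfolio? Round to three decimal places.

1.393

β_Calder = 0.02232 / 0.01744 = 1.2798
β_Brixley = 0.02005 / 0.01744 = 1.1497
β_Dray = 0.03205 / 0.01744 = 1.8377
β_Jory = 0.01505 / 0.01744 = 0.8630
β_P = Σ w_i β_i = 0.33×1.2798 + 0.18×1.1497 + 0.35×1.8377 + 0.14×0.8630 = 1.3933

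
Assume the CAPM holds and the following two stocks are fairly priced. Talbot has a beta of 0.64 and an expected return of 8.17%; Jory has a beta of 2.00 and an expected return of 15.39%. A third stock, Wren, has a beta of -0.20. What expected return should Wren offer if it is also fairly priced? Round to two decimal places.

3.71%

MRP (SML slope) = (15.39% − 8.17%) / (2.00 − 0.64) = 7.22% / 1.36 = 5.3088%
R_f (intercept) = 8.17% − 0.64 × 5.3088% = 4.7724%
E(R_Wren) = R_f + β × MRP = 4.7724% + -0.20 × 5.3088% = 3.71%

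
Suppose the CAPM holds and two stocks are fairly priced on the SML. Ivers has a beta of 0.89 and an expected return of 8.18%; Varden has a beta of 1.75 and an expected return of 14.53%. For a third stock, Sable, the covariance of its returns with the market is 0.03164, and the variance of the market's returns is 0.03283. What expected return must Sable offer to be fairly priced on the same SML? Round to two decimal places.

8.72%

MRP = (14.53% − 8.18%) / (1.75 − 0.89) = 7.3837%
R_f = 8.18% − 0.89 × 7.3837% = 1.6085%
β_Sable = Cov / Var(R_m) = 0.03164 / 0.03283 = 0.9638
E(R_Sable) = R_f + β × MRP = 1.6085% + 0.9638 × 7.3837% = 8.72%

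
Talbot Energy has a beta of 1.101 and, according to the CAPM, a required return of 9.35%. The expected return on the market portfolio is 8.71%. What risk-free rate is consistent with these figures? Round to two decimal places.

E(R) = R_f + β(E(R_m) − R_f) = R_f(1 − β) + β·E(R_m)
9.35% = R_f × (1 − 1.101) + 1.101 × 8.71%
9.35% = R_f × -0.101 + 9.58971%
R_f = (9.35% − 9.58971%) / -0.101 = 2.37%

2.37%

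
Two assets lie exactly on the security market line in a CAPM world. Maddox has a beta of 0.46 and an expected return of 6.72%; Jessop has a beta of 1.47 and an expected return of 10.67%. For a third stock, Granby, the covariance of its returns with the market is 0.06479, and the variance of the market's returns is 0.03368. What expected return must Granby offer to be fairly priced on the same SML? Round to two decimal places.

12.44%

MRP = (10.67% − 6.72%) / (1.47 − 0.46) = 3.9109%
R_f = 6.72% − 0.46 × 3.9109% = 4.9210%
β_Granby = Cov / Var(R_m) = 0.06479 / 0.03368 = 1.9237
E(R_Granby) = R_f + β × MRP = 4.9210% + 1.9237 × 3.9109% = 12.44%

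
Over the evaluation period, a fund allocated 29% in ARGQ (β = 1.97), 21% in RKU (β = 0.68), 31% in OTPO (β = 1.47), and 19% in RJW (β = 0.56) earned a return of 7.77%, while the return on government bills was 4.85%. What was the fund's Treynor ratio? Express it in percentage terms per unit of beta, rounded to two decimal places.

β_P = 0.29×1.97 + 0.21×0.68 + 0.31×1.47 + 0.19×0.56 = 1.2762
Treynor = (R_P − R_f) / β_P = (7.77% − 4.85%) / 1.2762 = 2.92% / 1.2762 = 2.29%

2.29%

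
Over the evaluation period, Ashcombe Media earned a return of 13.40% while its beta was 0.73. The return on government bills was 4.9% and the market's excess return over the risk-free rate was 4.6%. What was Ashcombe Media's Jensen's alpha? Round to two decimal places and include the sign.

CAPM benchmark = R_f + β(R_m − R_f) = 4.9% + 0.73 × 4.6% = 8.2580%
α = actual − benchmark = 13.40% − 8.2580% = +5.14%

+5.14%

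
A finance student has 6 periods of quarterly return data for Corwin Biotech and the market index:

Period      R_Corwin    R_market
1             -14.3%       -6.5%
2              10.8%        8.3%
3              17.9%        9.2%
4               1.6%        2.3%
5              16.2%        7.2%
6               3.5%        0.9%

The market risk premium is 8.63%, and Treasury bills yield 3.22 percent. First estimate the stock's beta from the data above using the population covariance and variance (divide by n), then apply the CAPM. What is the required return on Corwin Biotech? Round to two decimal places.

Mean R_i = (-14.3 + 10.8 + 17.9 + 1.6 + 16.2 + 3.5) / 6 = 5.9500%
Mean R_m = (-6.5 + 8.3 + 9.2 + 2.3 + 7.2 + 0.9) / 6 = 3.5667%
Σ(R_i − R̄_i)(R_m − R̄_m) = 343.4100  ⇒  Cov = 343.4100 / 6 = 57.2350
Σ(R_m − R̄_m)² = 177.3933  ⇒  Var(R_m) = 177.3933 / 6 = 29.5656
β = Cov / Var(R_m) = 57.2350 / 29.5656 = 1.9359
E(R) = R_f + β × MRP = 3.22% + 1.9359 × 8.63% = 19.93%

19.93%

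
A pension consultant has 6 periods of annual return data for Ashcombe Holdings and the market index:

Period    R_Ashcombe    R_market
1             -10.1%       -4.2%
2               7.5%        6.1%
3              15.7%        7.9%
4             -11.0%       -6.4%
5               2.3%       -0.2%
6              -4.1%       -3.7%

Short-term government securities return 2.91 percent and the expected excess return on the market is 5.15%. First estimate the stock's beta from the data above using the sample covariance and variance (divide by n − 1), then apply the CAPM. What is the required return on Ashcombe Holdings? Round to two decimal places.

11.82%

Mean R_i = (-10.1 + 7.5 + 15.7 − 11.0 + 2.3 − 4.1) / 6 = 0.0500%
Mean R_m = (-4.2 + 6.1 + 7.9 − 6.4 − 0.2 − 3.7) / 6 = -0.0833%
Σ(R_i − R̄_i)(R_m − R̄_m) = 297.3350  ⇒  Cov = 297.3350 / 5 = 59.4670
Σ(R_m − R̄_m)² = 171.9083  ⇒  Var(R_m) = 171.9083 / 5 = 34.3817
β = Cov / Var(R_m) = 59.4670 / 34.3817 = 1.7296
E(R) = R_f + β × MRP = 2.91% + 1.7296 × 5.15% = 11.82%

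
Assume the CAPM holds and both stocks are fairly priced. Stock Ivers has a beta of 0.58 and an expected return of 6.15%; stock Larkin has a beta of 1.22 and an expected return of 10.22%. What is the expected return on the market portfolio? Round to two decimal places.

8.82%

Both satisfy E(R) = R_f + β·MRP, so the slope of the SML is
MRP = (10.22% − 6.15%) / (1.22 − 0.58) = 4.07% / 0.64 = 6.3594%
R_f = E(R_Ivers) − β_Ivers·MRP = 6.15% − 0.58 × 6.3594% = 2.4615%
E(R_m) = R_f + MRP = 2.4615% + 6.3594% = 8.82%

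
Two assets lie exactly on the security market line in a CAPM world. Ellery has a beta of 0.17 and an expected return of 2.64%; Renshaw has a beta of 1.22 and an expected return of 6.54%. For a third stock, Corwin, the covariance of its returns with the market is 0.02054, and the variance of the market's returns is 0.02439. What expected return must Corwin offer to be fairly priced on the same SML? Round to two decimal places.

MRP = (6.54% − 2.64%) / (1.22 − 0.17) = 3.7143%
R_f = 2.64% − 0.17 × 3.7143% = 2.0086%
β_Corwin = Cov / Var(R_m) = 0.02054 / 0.02439 = 0.8421
E(R_Corwin) = R_f + β × MRP = 2.0086% + 0.8421 × 3.7143% = 5.14%

5.14%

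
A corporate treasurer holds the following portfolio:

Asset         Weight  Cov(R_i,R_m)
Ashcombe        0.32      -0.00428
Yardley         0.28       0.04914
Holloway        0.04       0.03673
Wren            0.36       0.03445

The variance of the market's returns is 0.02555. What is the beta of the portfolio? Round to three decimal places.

1.028

β_Ashcombe = -0.00428 / 0.02555 = -0.1675
β_Yardley = 0.04914 / 0.02555 = 1.9233
β_Holloway = 0.03673 / 0.02555 = 1.4376
β_Wren = 0.03445 / 0.02555 = 1.3483
β_P = Σ w_i β_i = 0.32×-0.1675 + 0.28×1.9233 + 0.04×1.4376 + 0.36×1.3483 = 1.0278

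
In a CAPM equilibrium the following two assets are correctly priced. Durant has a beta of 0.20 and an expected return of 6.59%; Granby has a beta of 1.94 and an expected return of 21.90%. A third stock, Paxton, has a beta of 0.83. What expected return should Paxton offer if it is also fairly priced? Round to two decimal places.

MRP (SML slope) = (21.90% − 6.59%) / (1.94 − 0.20) = 15.31% / 1.74 = 8.7989%
R_f (intercept) = 6.59% − 0.20 × 8.7989% = 4.8302%
E(R_Paxton) = R_f + β × MRP = 4.8302% + 0.83 × 8.7989% = 12.13%

12.13%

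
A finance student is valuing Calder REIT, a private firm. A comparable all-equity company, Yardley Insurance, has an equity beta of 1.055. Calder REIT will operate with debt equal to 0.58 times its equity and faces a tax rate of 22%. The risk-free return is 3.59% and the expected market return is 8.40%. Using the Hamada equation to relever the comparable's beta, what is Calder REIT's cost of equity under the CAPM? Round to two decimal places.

10.96%

β_L = β_U × [1 + (1 − t)(D/E)] = 1.055 × [1 + (1 − 0.22) × 0.58]
    = 1.055 × [1 + 0.78 × 0.58] = 1.055 × 1.4524 = 1.5323
MRP = 8.40% − 3.59% = 4.81%
E(R) = R_f + β_L × MRP = 3.59% + 1.5323 × 4.81% = 10.96%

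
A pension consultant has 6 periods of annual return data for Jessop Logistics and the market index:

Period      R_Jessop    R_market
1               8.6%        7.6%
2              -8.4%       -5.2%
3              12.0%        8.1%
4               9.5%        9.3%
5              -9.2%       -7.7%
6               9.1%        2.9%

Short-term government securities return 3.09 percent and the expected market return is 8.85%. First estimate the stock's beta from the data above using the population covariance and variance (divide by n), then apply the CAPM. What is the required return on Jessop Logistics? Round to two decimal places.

10.38%

Mean R_i = (8.6 − 8.4 + 12.0 + 9.5 − 9.2 + 9.1) / 6 = 3.6000%
Mean R_m = (7.6 − 5.2 + 8.1 + 9.3 − 7.7 + 2.9) / 6 = 2.5000%
Σ(R_i − R̄_i)(R_m − R̄_m) = 337.8200  ⇒  Cov = 337.8200 / 6 = 56.3033
Σ(R_m − R̄_m)² = 267.1000  ⇒  Var(R_m) = 267.1000 / 6 = 44.5167
β = Cov / Var(R_m) = 56.3033 / 44.5167 = 1.2648
MRP = 8.85% − 3.09% = 5.76%
E(R) = R_f + β × MRP = 3.09% + 1.2648 × 5.76% = 10.38%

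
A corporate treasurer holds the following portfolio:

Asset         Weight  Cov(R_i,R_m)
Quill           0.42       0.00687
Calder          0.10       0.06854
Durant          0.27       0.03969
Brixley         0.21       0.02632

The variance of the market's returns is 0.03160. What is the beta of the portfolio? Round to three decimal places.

β_Quill = 0.00687 / 0.03160 = 0.2174
β_Calder = 0.06854 / 0.03160 = 2.1690
β_Durant = 0.03969 / 0.03160 = 1.2560
β_Brixley = 0.02632 / 0.03160 = 0.8329
β_P = Σ w_i β_i = 0.42×0.2174 + 0.10×2.1690 + 0.27×1.2560 + 0.21×0.8329 = 0.8222

0.822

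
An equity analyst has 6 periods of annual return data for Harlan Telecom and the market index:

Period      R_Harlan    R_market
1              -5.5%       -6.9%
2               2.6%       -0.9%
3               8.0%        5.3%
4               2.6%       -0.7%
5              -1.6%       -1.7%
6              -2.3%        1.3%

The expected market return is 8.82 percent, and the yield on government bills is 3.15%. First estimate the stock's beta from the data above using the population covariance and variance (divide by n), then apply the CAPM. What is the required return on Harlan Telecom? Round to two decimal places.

8.73%

Mean R_i = (-5.5 + 2.6 + 8.0 + 2.6 − 1.6 − 2.3) / 6 = 0.6333%
Mean R_m = (-6.9 − 0.9 + 5.3 − 0.7 − 1.7 + 1.3) / 6 = -0.6000%
Σ(R_i − R̄_i)(R_m − R̄_m) = 78.2000  ⇒  Cov = 78.2000 / 6 = 13.0333
Σ(R_m − R̄_m)² = 79.4200  ⇒  Var(R_m) = 79.4200 / 6 = 13.2367
β = Cov / Var(R_m) = 13.0333 / 13.2367 = 0.9846
MRP = 8.82% − 3.15% = 5.67%
E(R) = R_f + β × MRP = 3.15% + 0.9846 × 5.67% = 8.73%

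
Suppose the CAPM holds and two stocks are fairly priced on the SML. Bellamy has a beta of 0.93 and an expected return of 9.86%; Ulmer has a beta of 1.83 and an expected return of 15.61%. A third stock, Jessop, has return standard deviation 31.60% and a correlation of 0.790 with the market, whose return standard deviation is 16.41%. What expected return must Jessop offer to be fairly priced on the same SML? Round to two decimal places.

13.64%

MRP = (15.61% − 9.86%) / (1.83 − 0.93) = 6.3889%
R_f = 9.86% − 0.93 × 6.3889% = 3.9183%
β_Jessop = ρ·σ_i/σ_m = 0.790 × 31.60 / 16.41 = 1.5213
E(R_Jessop) = R_f + β × MRP = 3.9183% + 1.5213 × 6.3889% = 13.64%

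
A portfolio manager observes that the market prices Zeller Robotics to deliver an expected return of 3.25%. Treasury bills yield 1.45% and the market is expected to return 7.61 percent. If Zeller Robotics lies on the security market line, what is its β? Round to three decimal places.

MRP = 7.61% − 1.45% = 6.16%
β = (E(R) − R_f) / MRP = (3.25% − 1.45%) / 6.16% = 1.80% / 6.16% = 0.292

0.292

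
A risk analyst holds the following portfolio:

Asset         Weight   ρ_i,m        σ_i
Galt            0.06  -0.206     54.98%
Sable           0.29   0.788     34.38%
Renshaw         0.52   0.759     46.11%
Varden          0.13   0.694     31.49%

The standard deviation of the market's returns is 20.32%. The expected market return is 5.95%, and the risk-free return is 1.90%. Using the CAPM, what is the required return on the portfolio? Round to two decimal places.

7.52%

β_Galt = -0.206 × 54.98% / 20.32% = -0.5574
β_Sable = 0.788 × 34.38% / 20.32% = 1.3332
β_Renshaw = 0.759 × 46.11% / 20.32% = 1.7223
β_Varden = 0.694 × 31.49% / 20.32% = 1.0755
β_P = Σ w_i β_i = 0.06×-0.5574 + 0.29×1.3332 + 0.52×1.7223 + 0.13×1.0755 = 1.3886
MRP = 5.95% − 1.90% = 4.05%
E(R_P) = R_f + β_P × MRP = 1.90% + 1.3886 × 4.05% = 7.52%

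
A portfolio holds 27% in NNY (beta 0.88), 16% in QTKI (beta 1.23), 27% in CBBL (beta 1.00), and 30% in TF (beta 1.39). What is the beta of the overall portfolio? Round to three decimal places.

1.121

β_P = Σ w_i β_i = 0.27×0.88 + 0.16×1.23 + 0.27×1.00 + 0.30×1.39 = 1.1214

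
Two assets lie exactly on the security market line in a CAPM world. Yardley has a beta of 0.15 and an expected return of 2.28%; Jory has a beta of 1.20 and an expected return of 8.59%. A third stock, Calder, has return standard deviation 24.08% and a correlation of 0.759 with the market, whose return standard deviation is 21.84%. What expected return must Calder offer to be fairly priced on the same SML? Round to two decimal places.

6.41%

MRP = (8.59% − 2.28%) / (1.20 − 0.15) = 6.0095%
R_f = 2.28% − 0.15 × 6.0095% = 1.3786%
β_Calder = ρ·σ_i/σ_m = 0.759 × 24.08 / 21.84 = 0.8368
E(R_Calder) = R_f + β × MRP = 1.3786% + 0.8368 × 6.0095% = 6.41%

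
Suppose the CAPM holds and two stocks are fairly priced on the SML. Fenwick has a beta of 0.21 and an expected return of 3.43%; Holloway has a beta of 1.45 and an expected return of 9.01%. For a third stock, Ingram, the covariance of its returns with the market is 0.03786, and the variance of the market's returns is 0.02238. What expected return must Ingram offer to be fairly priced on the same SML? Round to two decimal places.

10.10%

MRP = (9.01% − 3.43%) / (1.45 − 0.21) = 4.5000%
R_f = 3.43% − 0.21 × 4.5000% = 2.4850%
β_Ingram = Cov / Var(R_m) = 0.03786 / 0.02238 = 1.6917
E(R_Ingram) = R_f + β × MRP = 2.4850% + 1.6917 × 4.5000% = 10.10%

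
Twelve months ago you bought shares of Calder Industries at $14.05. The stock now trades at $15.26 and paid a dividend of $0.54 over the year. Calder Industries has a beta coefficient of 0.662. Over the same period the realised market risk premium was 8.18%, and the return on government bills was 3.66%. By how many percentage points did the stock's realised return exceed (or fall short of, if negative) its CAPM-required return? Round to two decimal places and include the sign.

Realised HPR = (P1 + D1 − P0) / P0 = (15.26 + 0.54 − 14.05) / 14.05 = 1.75 / 14.05 = 12.4555%
CAPM required = R_f + β·MRP = 3.66% + 0.662 × 8.18% = 9.07516%
α = realised − required = 12.4555% − 9.07516% = +3.38%

+3.38%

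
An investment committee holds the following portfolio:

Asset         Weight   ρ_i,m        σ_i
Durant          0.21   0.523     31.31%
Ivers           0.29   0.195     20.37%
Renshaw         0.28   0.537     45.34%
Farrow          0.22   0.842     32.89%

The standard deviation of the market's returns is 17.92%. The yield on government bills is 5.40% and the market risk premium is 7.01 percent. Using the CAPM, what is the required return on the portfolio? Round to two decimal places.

12.25%

β_Durant = 0.523 × 31.31% / 17.92% = 0.9138
β_Ivers = 0.195 × 20.37% / 17.92% = 0.2217
β_Renshaw = 0.537 × 45.34% / 17.92% = 1.3587
β_Farrow = 0.842 × 32.89% / 17.92% = 1.5454
β_P = Σ w_i β_i = 0.21×0.9138 + 0.29×0.2217 + 0.28×1.3587 + 0.22×1.5454 = 0.9766
E(R_P) = R_f + β_P × MRP = 5.40% + 0.9766 × 7.01% = 12.25%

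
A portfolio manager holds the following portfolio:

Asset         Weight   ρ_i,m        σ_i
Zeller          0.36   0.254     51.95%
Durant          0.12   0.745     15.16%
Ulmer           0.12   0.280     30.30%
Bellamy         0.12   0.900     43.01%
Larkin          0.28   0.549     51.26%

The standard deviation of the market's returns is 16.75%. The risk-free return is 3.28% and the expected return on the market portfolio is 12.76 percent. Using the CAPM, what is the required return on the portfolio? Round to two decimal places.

14.40%

β_Zeller = 0.254 × 51.95% / 16.75% = 0.7878
β_Durant = 0.745 × 15.16% / 16.75% = 0.6743
β_Ulmer = 0.280 × 30.30% / 16.75% = 0.5065
β_Bellamy = 0.900 × 43.01% / 16.75% = 2.3110
β_Larkin = 0.549 × 51.26% / 16.75% = 1.6801
β_P = Σ w_i β_i = 0.36×0.7878 + 0.12×0.6743 + 0.12×0.5065 + 0.12×2.3110 + 0.28×1.6801 = 1.1731
MRP = 12.76% − 3.28% = 9.48%
E(R_P) = R_f + β_P × MRP = 3.28% + 1.1731 × 9.48% = 14.40%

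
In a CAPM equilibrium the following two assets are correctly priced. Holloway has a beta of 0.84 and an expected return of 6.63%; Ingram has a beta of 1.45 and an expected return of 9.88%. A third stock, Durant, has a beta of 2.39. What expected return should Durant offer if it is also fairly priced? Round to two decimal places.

14.89%

MRP (SML slope) = (9.88% − 6.63%) / (1.45 − 0.84) = 3.25% / 0.61 = 5.3279%
R_f (intercept) = 6.63% − 0.84 × 5.3279% = 2.1546%
E(R_Durant) = R_f + β × MRP = 2.1546% + 2.39 × 5.3279% = 14.89%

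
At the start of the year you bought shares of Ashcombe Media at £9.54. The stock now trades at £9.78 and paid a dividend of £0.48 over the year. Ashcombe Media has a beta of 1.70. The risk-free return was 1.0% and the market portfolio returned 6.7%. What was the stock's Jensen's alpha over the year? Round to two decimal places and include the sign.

-3.14%

Realised HPR = (P1 + D1 − P0) / P0 = (9.78 + 0.48 − 9.54) / 9.54 = 0.72 / 9.54 = 7.5472%
MRP = 6.7% − 1.0% = 5.70%
CAPM required = R_f + β·MRP = 1.0% + 1.70 × 5.7% = 10.6900%
α = realised − required = 7.5472% − 10.6900% = -3.14%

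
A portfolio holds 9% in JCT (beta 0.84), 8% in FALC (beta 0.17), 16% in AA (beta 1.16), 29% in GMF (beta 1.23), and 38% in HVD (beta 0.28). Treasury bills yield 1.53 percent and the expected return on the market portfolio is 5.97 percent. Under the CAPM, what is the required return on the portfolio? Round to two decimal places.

β_P = Σ w_i β_i = 0.09×0.84 + 0.08×0.17 + 0.16×1.16 + 0.29×1.23 + 0.38×0.28 = 0.7379
MRP = 5.97% − 1.53% = 4.44%
E(R_P) = R_f + β_P × MRP = 1.53% + 0.7379 × 4.44% = 4.81%

4.81%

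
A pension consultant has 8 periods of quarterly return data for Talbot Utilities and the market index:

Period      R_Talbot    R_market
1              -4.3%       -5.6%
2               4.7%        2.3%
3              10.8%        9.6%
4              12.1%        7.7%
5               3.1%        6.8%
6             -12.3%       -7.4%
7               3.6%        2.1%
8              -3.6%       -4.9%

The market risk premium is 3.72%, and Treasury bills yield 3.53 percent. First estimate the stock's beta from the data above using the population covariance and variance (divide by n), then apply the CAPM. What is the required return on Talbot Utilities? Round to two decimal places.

Mean R_i = (-4.3 + 4.7 + 10.8 + 12.1 + 3.1 − 12.3 + 3.6 − 3.6) / 8 = 1.7625%
Mean R_m = (-5.6 + 2.3 + 9.6 + 7.7 + 6.8 − 7.4 + 2.1 − 4.9) / 8 = 1.3250%
Σ(R_i − R̄_i)(R_m − R̄_m) = 350.3575  ⇒  Cov = 350.3575 / 8 = 43.7947
Σ(R_m − R̄_m)² = 303.4750  ⇒  Var(R_m) = 303.4750 / 8 = 37.9344
β = Cov / Var(R_m) = 43.7947 / 37.9344 = 1.1545
E(R) = R_f + β × MRP = 3.53% + 1.1545 × 3.72% = 7.82%

7.82%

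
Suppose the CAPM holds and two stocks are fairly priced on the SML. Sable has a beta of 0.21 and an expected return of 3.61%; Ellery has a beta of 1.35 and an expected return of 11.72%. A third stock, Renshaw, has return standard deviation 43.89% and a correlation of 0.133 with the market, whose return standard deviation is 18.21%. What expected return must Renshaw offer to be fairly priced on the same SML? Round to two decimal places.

MRP = (11.72% − 3.61%) / (1.35 − 0.21) = 7.1140%
R_f = 3.61% − 0.21 × 7.1140% = 2.1161%
β_Renshaw = ρ·σ_i/σ_m = 0.133 × 43.89 / 18.21 = 0.3206
E(R_Renshaw) = R_f + β × MRP = 2.1161% + 0.3206 × 7.1140% = 4.40%

4.40%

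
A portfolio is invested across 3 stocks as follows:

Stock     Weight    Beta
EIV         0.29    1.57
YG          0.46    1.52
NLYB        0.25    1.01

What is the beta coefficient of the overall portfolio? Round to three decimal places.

1.407

β_P = Σ w_i β_i = 0.29×1.57 + 0.46×1.52 + 0.25×1.01 = 1.4070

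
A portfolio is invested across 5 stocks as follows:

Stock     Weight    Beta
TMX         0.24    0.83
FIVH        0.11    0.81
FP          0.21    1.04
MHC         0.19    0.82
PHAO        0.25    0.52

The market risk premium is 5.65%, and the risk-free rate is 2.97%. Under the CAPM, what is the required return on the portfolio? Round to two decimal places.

β_P = Σ w_i β_i = 0.24×0.83 + 0.11×0.81 + 0.21×1.04 + 0.19×0.82 + 0.25×0.52 = 0.7925
E(R_P) = R_f + β_P × MRP = 2.97% + 0.7925 × 5.65% = 7.45%

7.45%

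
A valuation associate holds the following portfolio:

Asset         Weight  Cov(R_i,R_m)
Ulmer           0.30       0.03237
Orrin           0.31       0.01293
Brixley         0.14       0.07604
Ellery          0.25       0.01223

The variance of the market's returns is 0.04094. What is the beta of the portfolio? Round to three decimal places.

β_Ulmer = 0.03237 / 0.04094 = 0.7907
β_Orrin = 0.01293 / 0.04094 = 0.3158
β_Brixley = 0.07604 / 0.04094 = 1.8574
β_Ellery = 0.01223 / 0.04094 = 0.2987
β_P = Σ w_i β_i = 0.30×0.7907 + 0.31×0.3158 + 0.14×1.8574 + 0.25×0.2987 = 0.6698

0.670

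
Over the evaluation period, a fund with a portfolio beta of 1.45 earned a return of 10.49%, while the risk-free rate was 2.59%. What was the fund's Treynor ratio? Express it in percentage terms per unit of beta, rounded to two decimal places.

Treynor = (R_P − R_f) / β_P = (10.49% − 2.59%) / 1.4500 = 7.90% / 1.4500 = 5.45%

5.45%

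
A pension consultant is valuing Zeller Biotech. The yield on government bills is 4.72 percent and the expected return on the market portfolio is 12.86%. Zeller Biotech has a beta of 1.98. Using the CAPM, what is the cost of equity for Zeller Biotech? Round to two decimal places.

20.84%

Market risk premium = E(R_m) − R_f = 12.86% − 4.72% = 8.14%
E(R) = R_f + β × MRP = 4.72% + 1.98 × 8.14% = 20.84%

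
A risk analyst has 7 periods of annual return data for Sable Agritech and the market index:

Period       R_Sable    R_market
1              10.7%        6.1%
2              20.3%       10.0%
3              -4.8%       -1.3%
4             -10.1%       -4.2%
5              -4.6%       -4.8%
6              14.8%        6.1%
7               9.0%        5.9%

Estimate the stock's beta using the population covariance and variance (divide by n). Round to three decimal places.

1.903

Mean R_i = (10.7 + 20.3 − 4.8 − 10.1 − 4.6 + 14.8 + 9.0) / 7 = 5.0429%
Mean R_m = (6.1 + 10.0 − 1.3 − 4.2 − 4.8 + 6.1 + 5.9) / 7 = 2.5429%
Σ(R_i − R̄_i)(R_m − R̄_m) = 392.6271  ⇒  Cov = 392.6271 / 7 = 56.0896
Σ(R_m − R̄_m)² = 206.3371  ⇒  Var(R_m) = 206.3371 / 7 = 29.4767
β = Cov / Var(R_m) = 56.0896 / 29.4767 = 1.9028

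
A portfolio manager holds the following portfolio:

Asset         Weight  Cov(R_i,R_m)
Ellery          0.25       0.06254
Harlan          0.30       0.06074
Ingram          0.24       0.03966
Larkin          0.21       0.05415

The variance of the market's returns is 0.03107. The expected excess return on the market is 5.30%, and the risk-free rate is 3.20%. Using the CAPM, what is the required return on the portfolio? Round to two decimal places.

12.54%

β_Ellery = 0.06254 / 0.03107 = 2.0129
β_Harlan = 0.06074 / 0.03107 = 1.9549
β_Ingram = 0.03966 / 0.03107 = 1.2765
β_Larkin = 0.05415 / 0.03107 = 1.7428
β_P = Σ w_i β_i = 0.25×2.0129 + 0.30×1.9549 + 0.24×1.2765 + 0.21×1.7428 = 1.7620
E(R_P) = R_f + β_P × MRP = 3.20% + 1.7620 × 5.30% = 12.54%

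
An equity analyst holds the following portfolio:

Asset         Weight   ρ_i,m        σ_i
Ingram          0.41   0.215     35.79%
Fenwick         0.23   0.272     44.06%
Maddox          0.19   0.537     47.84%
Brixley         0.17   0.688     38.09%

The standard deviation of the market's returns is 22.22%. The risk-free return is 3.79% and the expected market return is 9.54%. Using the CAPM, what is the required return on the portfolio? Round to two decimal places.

β_Ingram = 0.215 × 35.79% / 22.22% = 0.3463
β_Fenwick = 0.272 × 44.06% / 22.22% = 0.5393
β_Maddox = 0.537 × 47.84% / 22.22% = 1.1562
β_Brixley = 0.688 × 38.09% / 22.22% = 1.1794
β_P = Σ w_i β_i = 0.41×0.3463 + 0.23×0.5393 + 0.19×1.1562 + 0.17×1.1794 = 0.6862
MRP = 9.54% − 3.79% = 5.75%
E(R_P) = R_f + β_P × MRP = 3.79% + 0.6862 × 5.75% = 7.74%

7.74%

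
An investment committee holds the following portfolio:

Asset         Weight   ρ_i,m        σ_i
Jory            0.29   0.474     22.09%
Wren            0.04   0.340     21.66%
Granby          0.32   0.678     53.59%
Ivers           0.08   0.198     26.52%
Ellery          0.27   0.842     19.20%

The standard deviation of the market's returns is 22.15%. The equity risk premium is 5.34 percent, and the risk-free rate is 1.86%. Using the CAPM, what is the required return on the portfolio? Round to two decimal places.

β_Jory = 0.474 × 22.09% / 22.15% = 0.4727
β_Wren = 0.340 × 21.66% / 22.15% = 0.3325
β_Granby = 0.678 × 53.59% / 22.15% = 1.6404
β_Ivers = 0.198 × 26.52% / 22.15% = 0.2371
β_Ellery = 0.842 × 19.20% / 22.15% = 0.7299
β_P = Σ w_i β_i = 0.29×0.4727 + 0.04×0.3325 + 0.32×1.6404 + 0.08×0.2371 + 0.27×0.7299 = 0.8914
E(R_P) = R_f + β_P × MRP = 1.86% + 0.8914 × 5.34% = 6.62%

6.62%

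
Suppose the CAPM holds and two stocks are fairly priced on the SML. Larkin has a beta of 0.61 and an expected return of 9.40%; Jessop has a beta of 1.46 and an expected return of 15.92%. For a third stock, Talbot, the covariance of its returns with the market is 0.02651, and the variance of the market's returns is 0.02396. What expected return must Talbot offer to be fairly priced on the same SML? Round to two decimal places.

13.21%

MRP = (15.92% − 9.40%) / (1.46 − 0.61) = 7.6706%
R_f = 9.40% − 0.61 × 7.6706% = 4.7209%
β_Talbot = Cov / Var(R_m) = 0.02651 / 0.02396 = 1.1064
E(R_Talbot) = R_f + β × MRP = 4.7209% + 1.1064 × 7.6706% = 13.21%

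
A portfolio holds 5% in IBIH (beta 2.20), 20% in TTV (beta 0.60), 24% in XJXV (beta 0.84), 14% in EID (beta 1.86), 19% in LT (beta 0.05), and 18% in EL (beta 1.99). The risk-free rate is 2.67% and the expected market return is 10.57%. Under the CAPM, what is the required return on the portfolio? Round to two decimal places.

11.04%

β_P = Σ w_i β_i = 0.05×2.20 + 0.20×0.60 + 0.24×0.84 + 0.14×1.86 + 0.19×0.05 + 0.18×1.99 = 1.0597
MRP = 10.57% − 2.67% = 7.90%
E(R_P) = R_f + β_P × MRP = 2.67% + 1.0597 × 7.90% = 11.04%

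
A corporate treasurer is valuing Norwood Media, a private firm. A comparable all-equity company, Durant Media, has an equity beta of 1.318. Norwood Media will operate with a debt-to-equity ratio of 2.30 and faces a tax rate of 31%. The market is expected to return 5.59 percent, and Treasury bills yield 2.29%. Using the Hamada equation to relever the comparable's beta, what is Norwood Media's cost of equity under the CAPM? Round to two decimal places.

13.54%

β_L = β_U × [1 + (1 − t)(D/E)] = 1.318 × [1 + (1 − 0.31) × 2.30]
    = 1.318 × [1 + 0.69 × 2.30] = 1.318 × 2.5870 = 3.4097
MRP = 5.59% − 2.29% = 3.30%
E(R) = R_f + β_L × MRP = 2.29% + 3.4097 × 3.30% = 13.54%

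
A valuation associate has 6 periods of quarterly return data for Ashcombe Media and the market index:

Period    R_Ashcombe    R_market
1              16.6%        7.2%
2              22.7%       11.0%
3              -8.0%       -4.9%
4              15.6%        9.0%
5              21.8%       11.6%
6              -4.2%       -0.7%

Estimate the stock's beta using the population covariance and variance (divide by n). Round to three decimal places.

Mean R_i = (16.6 + 22.7 − 8.0 + 15.6 + 21.8 − 4.2) / 6 = 10.7500%
Mean R_m = (7.2 + 11.0 − 4.9 + 9.0 + 11.6 − 0.7) / 6 = 5.5333%
Σ(R_i − R̄_i)(R_m − R̄_m) = 447.7400  ⇒  Cov = 447.7400 / 6 = 74.6233
Σ(R_m − R̄_m)² = 229.1933  ⇒  Var(R_m) = 229.1933 / 6 = 38.1989
β = Cov / Var(R_m) = 74.6233 / 38.1989 = 1.9535

1.954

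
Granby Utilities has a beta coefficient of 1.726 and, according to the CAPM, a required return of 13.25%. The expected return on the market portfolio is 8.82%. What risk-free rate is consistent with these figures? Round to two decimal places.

E(R) = R_f + β(E(R_m) − R_f) = R_f(1 − β) + β·E(R_m)
13.25% = R_f × (1 − 1.726) + 1.726 × 8.82%
13.25% = R_f × -0.726 + 15.22332%
R_f = (13.25% − 15.22332%) / -0.726 = 2.72%

2.72%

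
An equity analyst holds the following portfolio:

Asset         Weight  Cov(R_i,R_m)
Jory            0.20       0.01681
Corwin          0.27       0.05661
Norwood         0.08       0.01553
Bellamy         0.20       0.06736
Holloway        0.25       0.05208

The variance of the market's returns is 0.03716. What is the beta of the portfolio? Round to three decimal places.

β_Jory = 0.01681 / 0.03716 = 0.4524
β_Corwin = 0.05661 / 0.03716 = 1.5234
β_Norwood = 0.01553 / 0.03716 = 0.4179
β_Bellamy = 0.06736 / 0.03716 = 1.8127
β_Holloway = 0.05208 / 0.03716 = 1.4015
β_P = Σ w_i β_i = 0.20×0.4524 + 0.27×1.5234 + 0.08×0.4179 + 0.20×1.8127 + 0.25×1.4015 = 1.2481

1.248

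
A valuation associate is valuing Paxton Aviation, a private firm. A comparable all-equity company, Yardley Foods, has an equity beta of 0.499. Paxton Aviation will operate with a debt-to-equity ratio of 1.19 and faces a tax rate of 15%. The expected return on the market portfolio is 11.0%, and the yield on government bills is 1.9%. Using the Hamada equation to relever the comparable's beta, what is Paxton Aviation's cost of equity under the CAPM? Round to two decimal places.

β_L = β_U × [1 + (1 − t)(D/E)] = 0.499 × [1 + (1 − 0.15) × 1.19]
    = 0.499 × [1 + 0.85 × 1.19] = 0.499 × 2.0115 = 1.0037
MRP = 11.0% − 1.9% = 9.10%
E(R) = R_f + β_L × MRP = 1.9% + 1.0037 × 9.1% = 11.03%

11.03%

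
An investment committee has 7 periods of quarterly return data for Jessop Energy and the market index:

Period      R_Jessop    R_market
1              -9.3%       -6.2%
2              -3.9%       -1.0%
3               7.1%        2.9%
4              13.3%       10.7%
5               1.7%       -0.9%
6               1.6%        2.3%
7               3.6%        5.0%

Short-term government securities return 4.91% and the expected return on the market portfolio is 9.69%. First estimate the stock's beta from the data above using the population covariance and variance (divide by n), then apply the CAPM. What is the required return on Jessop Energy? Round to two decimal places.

Mean R_i = (-9.3 − 3.9 + 7.1 + 13.3 + 1.7 + 1.6 + 3.6) / 7 = 2.0143%
Mean R_m = (-6.2 − 1.0 + 2.9 + 10.7 − 0.9 + 2.3 + 5.0) / 7 = 1.8286%
Σ(R_i − R̄_i)(R_m − R̄_m) = 218.8271  ⇒  Cov = 218.8271 / 7 = 31.2610
Σ(R_m − R̄_m)² = 170.0343  ⇒  Var(R_m) = 170.0343 / 7 = 24.2906
β = Cov / Var(R_m) = 31.2610 / 24.2906 = 1.2870
MRP = 9.69% − 4.91% = 4.78%
E(R) = R_f + β × MRP = 4.91% + 1.2870 × 4.78% = 11.06%

11.06%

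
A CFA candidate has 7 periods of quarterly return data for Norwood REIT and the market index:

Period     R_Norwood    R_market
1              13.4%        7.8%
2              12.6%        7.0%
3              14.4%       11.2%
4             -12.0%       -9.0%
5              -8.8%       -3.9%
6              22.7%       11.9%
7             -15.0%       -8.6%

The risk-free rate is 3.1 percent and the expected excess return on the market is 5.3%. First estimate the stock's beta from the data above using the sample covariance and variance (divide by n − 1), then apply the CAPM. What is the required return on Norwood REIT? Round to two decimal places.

11.76%

Mean R_i = (13.4 + 12.6 + 14.4 − 12.0 − 8.8 + 22.7 − 15.0) / 7 = 3.9000%
Mean R_m = (7.8 + 7.0 + 11.2 − 9.0 − 3.9 + 11.9 − 8.6) / 7 = 2.3429%
Σ(R_i − R̄_i)(R_m − R̄_m) = 831.4900  ⇒  Cov = 831.4900 / 6 = 138.5817
Σ(R_m − R̄_m)² = 508.6371  ⇒  Var(R_m) = 508.6371 / 6 = 84.7729
β = Cov / Var(R_m) = 138.5817 / 84.7729 = 1.6347
E(R) = R_f + β × MRP = 3.1% + 1.6347 × 5.3% = 11.76%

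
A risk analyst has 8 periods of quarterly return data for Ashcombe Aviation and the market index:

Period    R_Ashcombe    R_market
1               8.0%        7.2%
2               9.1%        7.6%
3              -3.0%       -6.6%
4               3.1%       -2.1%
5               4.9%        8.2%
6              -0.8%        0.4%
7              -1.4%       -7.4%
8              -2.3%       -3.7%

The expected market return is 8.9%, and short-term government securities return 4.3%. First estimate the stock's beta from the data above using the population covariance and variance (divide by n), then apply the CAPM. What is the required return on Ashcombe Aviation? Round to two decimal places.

7.31%

Mean R_i = (8.0 + 9.1 − 3.0 + 3.1 + 4.9 − 0.8 − 1.4 − 2.3) / 8 = 2.2000%
Mean R_m = (7.2 + 7.6 − 6.6 − 2.1 + 8.2 + 0.4 − 7.4 − 3.7) / 8 = 0.4500%
Σ(R_i − R̄_i)(R_m − R̄_m) = 190.8600  ⇒  Cov = 190.8600 / 8 = 23.8575
Σ(R_m − R̄_m)² = 291.8000  ⇒  Var(R_m) = 291.8000 / 8 = 36.4750
β = Cov / Var(R_m) = 23.8575 / 36.4750 = 0.6541
MRP = 8.9% − 4.3% = 4.60%
E(R) = R_f + β × MRP = 4.3% + 0.6541 × 4.6% = 7.31%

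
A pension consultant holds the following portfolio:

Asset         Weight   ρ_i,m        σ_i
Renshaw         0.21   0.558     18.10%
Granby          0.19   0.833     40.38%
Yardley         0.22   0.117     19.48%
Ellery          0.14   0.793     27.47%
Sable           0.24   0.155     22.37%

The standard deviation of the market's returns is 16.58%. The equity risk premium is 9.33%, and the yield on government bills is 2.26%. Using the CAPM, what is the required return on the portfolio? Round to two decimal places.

β_Renshaw = 0.558 × 18.10% / 16.58% = 0.6092
β_Granby = 0.833 × 40.38% / 16.58% = 2.0287
β_Yardley = 0.117 × 19.48% / 16.58% = 0.1375
β_Ellery = 0.793 × 27.47% / 16.58% = 1.3139
β_Sable = 0.155 × 22.37% / 16.58% = 0.2091
β_P = Σ w_i β_i = 0.21×0.6092 + 0.19×2.0287 + 0.22×0.1375 + 0.14×1.3139 + 0.24×0.2091 = 0.7778
E(R_P) = R_f + β_P × MRP = 2.26% + 0.7778 × 9.33% = 9.52%

9.52%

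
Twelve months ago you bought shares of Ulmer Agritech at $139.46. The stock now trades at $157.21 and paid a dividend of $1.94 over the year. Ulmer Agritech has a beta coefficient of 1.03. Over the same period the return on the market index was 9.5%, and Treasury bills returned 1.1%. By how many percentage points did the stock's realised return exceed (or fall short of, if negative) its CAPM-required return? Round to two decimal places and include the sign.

+4.37%

Realised HPR = (P1 + D1 − P0) / P0 = (157.21 + 1.94 − 139.46) / 139.46 = 19.69 / 139.46 = 14.1187%
MRP = 9.5% − 1.1% = 8.40%
CAPM required = R_f + β·MRP = 1.1% + 1.03 × 8.4% = 9.7520%
α = realised − required = 14.1187% − 9.7520% = +4.37%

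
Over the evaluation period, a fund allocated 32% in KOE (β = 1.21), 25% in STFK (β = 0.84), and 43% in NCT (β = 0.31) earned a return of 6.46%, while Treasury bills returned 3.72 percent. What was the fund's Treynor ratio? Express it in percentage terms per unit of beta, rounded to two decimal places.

3.75%

β_P = 0.32×1.21 + 0.25×0.84 + 0.43×0.31 = 0.7305
Treynor = (R_P − R_f) / β_P = (6.46% − 3.72%) / 0.7305 = 2.74% / 0.7305 = 3.75%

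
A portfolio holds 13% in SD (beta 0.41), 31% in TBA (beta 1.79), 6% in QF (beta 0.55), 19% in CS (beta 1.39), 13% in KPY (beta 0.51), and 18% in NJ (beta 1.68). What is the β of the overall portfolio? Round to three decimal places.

1.274

β_P = Σ w_i β_i = 0.13×0.41 + 0.31×1.79 + 0.06×0.55 + 0.19×1.39 + 0.13×0.51 + 0.18×1.68 = 1.2740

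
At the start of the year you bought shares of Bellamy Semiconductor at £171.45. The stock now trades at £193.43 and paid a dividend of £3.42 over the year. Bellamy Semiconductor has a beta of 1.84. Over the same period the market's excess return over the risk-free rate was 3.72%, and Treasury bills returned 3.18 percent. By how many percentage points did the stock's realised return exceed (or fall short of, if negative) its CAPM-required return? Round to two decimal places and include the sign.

+4.79%

Realised HPR = (P1 + D1 − P0) / P0 = (193.43 + 3.42 − 171.45) / 171.45 = 25.40 / 171.45 = 14.8148%
CAPM required = R_f + β·MRP = 3.18% + 1.84 × 3.72% = 10.0248%
α = realised − required = 14.8148% − 10.0248% = +4.79%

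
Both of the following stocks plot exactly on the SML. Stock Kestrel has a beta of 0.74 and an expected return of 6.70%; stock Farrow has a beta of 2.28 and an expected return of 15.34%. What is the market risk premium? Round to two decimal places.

Both satisfy E(R) = R_f + β·MRP, so the slope of the SML is
MRP = (15.34% − 6.70%) / (2.28 − 0.74) = 8.64% / 1.54 = 5.6104%

5.61%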